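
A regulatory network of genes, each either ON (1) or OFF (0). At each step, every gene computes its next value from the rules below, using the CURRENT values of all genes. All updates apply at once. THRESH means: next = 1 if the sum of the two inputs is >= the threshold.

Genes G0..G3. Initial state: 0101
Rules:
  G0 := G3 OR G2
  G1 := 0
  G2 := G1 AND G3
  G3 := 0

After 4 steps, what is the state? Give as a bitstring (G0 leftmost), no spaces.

Step 1: G0=G3|G2=1|0=1 G1=0(const) G2=G1&G3=1&1=1 G3=0(const) -> 1010
Step 2: G0=G3|G2=0|1=1 G1=0(const) G2=G1&G3=0&0=0 G3=0(const) -> 1000
Step 3: G0=G3|G2=0|0=0 G1=0(const) G2=G1&G3=0&0=0 G3=0(const) -> 0000
Step 4: G0=G3|G2=0|0=0 G1=0(const) G2=G1&G3=0&0=0 G3=0(const) -> 0000

0000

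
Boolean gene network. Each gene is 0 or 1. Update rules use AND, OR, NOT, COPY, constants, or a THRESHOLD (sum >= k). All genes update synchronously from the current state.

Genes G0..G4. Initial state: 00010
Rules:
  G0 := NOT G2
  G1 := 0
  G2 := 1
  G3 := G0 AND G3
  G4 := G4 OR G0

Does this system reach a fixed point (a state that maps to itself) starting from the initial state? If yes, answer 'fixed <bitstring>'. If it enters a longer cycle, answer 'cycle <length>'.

Answer: fixed 00101

Derivation:
Step 0: 00010
Step 1: G0=NOT G2=NOT 0=1 G1=0(const) G2=1(const) G3=G0&G3=0&1=0 G4=G4|G0=0|0=0 -> 10100
Step 2: G0=NOT G2=NOT 1=0 G1=0(const) G2=1(const) G3=G0&G3=1&0=0 G4=G4|G0=0|1=1 -> 00101
Step 3: G0=NOT G2=NOT 1=0 G1=0(const) G2=1(const) G3=G0&G3=0&0=0 G4=G4|G0=1|0=1 -> 00101
Fixed point reached at step 2: 00101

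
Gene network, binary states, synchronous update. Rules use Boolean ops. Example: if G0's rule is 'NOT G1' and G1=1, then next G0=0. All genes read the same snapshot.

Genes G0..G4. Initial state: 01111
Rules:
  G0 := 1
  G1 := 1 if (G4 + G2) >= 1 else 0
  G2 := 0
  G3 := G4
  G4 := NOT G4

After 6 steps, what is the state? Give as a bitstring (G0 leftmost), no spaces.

Step 1: G0=1(const) G1=(1+1>=1)=1 G2=0(const) G3=G4=1 G4=NOT G4=NOT 1=0 -> 11010
Step 2: G0=1(const) G1=(0+0>=1)=0 G2=0(const) G3=G4=0 G4=NOT G4=NOT 0=1 -> 10001
Step 3: G0=1(const) G1=(1+0>=1)=1 G2=0(const) G3=G4=1 G4=NOT G4=NOT 1=0 -> 11010
Step 4: G0=1(const) G1=(0+0>=1)=0 G2=0(const) G3=G4=0 G4=NOT G4=NOT 0=1 -> 10001
Step 5: G0=1(const) G1=(1+0>=1)=1 G2=0(const) G3=G4=1 G4=NOT G4=NOT 1=0 -> 11010
Step 6: G0=1(const) G1=(0+0>=1)=0 G2=0(const) G3=G4=0 G4=NOT G4=NOT 0=1 -> 10001

10001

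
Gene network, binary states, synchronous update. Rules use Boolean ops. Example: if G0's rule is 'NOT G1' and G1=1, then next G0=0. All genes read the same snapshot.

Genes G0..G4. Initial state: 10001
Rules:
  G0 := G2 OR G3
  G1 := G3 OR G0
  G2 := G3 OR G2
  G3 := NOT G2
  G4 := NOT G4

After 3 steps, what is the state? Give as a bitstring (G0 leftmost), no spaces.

Step 1: G0=G2|G3=0|0=0 G1=G3|G0=0|1=1 G2=G3|G2=0|0=0 G3=NOT G2=NOT 0=1 G4=NOT G4=NOT 1=0 -> 01010
Step 2: G0=G2|G3=0|1=1 G1=G3|G0=1|0=1 G2=G3|G2=1|0=1 G3=NOT G2=NOT 0=1 G4=NOT G4=NOT 0=1 -> 11111
Step 3: G0=G2|G3=1|1=1 G1=G3|G0=1|1=1 G2=G3|G2=1|1=1 G3=NOT G2=NOT 1=0 G4=NOT G4=NOT 1=0 -> 11100

11100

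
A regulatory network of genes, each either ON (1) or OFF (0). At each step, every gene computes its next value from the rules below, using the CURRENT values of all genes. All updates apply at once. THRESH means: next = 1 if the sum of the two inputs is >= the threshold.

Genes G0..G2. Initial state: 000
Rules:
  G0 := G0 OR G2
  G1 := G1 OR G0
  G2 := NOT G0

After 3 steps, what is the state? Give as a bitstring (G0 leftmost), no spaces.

Step 1: G0=G0|G2=0|0=0 G1=G1|G0=0|0=0 G2=NOT G0=NOT 0=1 -> 001
Step 2: G0=G0|G2=0|1=1 G1=G1|G0=0|0=0 G2=NOT G0=NOT 0=1 -> 101
Step 3: G0=G0|G2=1|1=1 G1=G1|G0=0|1=1 G2=NOT G0=NOT 1=0 -> 110

110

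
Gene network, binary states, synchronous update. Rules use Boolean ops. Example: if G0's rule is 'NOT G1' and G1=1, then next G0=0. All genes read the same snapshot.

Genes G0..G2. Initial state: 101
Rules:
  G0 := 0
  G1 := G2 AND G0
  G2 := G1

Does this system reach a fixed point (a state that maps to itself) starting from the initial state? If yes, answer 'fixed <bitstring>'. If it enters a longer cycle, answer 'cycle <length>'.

Step 0: 101
Step 1: G0=0(const) G1=G2&G0=1&1=1 G2=G1=0 -> 010
Step 2: G0=0(const) G1=G2&G0=0&0=0 G2=G1=1 -> 001
Step 3: G0=0(const) G1=G2&G0=1&0=0 G2=G1=0 -> 000
Step 4: G0=0(const) G1=G2&G0=0&0=0 G2=G1=0 -> 000
Fixed point reached at step 3: 000

Answer: fixed 000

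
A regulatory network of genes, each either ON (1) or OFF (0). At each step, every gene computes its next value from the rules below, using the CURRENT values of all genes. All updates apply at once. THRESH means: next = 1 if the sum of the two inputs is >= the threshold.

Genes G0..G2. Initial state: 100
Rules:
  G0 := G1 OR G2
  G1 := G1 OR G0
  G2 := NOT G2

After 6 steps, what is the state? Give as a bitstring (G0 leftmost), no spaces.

Step 1: G0=G1|G2=0|0=0 G1=G1|G0=0|1=1 G2=NOT G2=NOT 0=1 -> 011
Step 2: G0=G1|G2=1|1=1 G1=G1|G0=1|0=1 G2=NOT G2=NOT 1=0 -> 110
Step 3: G0=G1|G2=1|0=1 G1=G1|G0=1|1=1 G2=NOT G2=NOT 0=1 -> 111
Step 4: G0=G1|G2=1|1=1 G1=G1|G0=1|1=1 G2=NOT G2=NOT 1=0 -> 110
Step 5: G0=G1|G2=1|0=1 G1=G1|G0=1|1=1 G2=NOT G2=NOT 0=1 -> 111
Step 6: G0=G1|G2=1|1=1 G1=G1|G0=1|1=1 G2=NOT G2=NOT 1=0 -> 110

110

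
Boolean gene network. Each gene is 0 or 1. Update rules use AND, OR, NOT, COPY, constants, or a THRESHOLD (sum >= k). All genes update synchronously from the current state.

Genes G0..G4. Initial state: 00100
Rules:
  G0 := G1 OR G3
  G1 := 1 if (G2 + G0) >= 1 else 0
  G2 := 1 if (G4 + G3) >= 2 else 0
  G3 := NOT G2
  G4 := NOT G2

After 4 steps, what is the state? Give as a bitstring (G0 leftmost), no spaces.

Step 1: G0=G1|G3=0|0=0 G1=(1+0>=1)=1 G2=(0+0>=2)=0 G3=NOT G2=NOT 1=0 G4=NOT G2=NOT 1=0 -> 01000
Step 2: G0=G1|G3=1|0=1 G1=(0+0>=1)=0 G2=(0+0>=2)=0 G3=NOT G2=NOT 0=1 G4=NOT G2=NOT 0=1 -> 10011
Step 3: G0=G1|G3=0|1=1 G1=(0+1>=1)=1 G2=(1+1>=2)=1 G3=NOT G2=NOT 0=1 G4=NOT G2=NOT 0=1 -> 11111
Step 4: G0=G1|G3=1|1=1 G1=(1+1>=1)=1 G2=(1+1>=2)=1 G3=NOT G2=NOT 1=0 G4=NOT G2=NOT 1=0 -> 11100

11100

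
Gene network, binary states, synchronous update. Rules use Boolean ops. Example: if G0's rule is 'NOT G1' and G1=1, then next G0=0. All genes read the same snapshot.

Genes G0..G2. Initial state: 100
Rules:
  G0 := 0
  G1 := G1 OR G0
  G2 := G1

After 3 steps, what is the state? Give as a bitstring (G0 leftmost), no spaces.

Step 1: G0=0(const) G1=G1|G0=0|1=1 G2=G1=0 -> 010
Step 2: G0=0(const) G1=G1|G0=1|0=1 G2=G1=1 -> 011
Step 3: G0=0(const) G1=G1|G0=1|0=1 G2=G1=1 -> 011

011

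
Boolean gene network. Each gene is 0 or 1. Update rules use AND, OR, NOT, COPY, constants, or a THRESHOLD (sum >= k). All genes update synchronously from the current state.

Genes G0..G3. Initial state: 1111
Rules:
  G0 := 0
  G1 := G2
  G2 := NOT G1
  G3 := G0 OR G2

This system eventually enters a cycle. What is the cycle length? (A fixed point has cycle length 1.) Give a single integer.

Step 0: 1111
Step 1: G0=0(const) G1=G2=1 G2=NOT G1=NOT 1=0 G3=G0|G2=1|1=1 -> 0101
Step 2: G0=0(const) G1=G2=0 G2=NOT G1=NOT 1=0 G3=G0|G2=0|0=0 -> 0000
Step 3: G0=0(const) G1=G2=0 G2=NOT G1=NOT 0=1 G3=G0|G2=0|0=0 -> 0010
Step 4: G0=0(const) G1=G2=1 G2=NOT G1=NOT 0=1 G3=G0|G2=0|1=1 -> 0111
Step 5: G0=0(const) G1=G2=1 G2=NOT G1=NOT 1=0 G3=G0|G2=0|1=1 -> 0101
State from step 5 equals state from step 1 -> cycle length 4

Answer: 4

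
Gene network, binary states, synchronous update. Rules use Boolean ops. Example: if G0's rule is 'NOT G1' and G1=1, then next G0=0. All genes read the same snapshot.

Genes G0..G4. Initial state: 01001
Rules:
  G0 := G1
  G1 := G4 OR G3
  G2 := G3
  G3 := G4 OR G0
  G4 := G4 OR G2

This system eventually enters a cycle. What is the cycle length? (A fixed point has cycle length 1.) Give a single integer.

Step 0: 01001
Step 1: G0=G1=1 G1=G4|G3=1|0=1 G2=G3=0 G3=G4|G0=1|0=1 G4=G4|G2=1|0=1 -> 11011
Step 2: G0=G1=1 G1=G4|G3=1|1=1 G2=G3=1 G3=G4|G0=1|1=1 G4=G4|G2=1|0=1 -> 11111
Step 3: G0=G1=1 G1=G4|G3=1|1=1 G2=G3=1 G3=G4|G0=1|1=1 G4=G4|G2=1|1=1 -> 11111
State from step 3 equals state from step 2 -> cycle length 1

Answer: 1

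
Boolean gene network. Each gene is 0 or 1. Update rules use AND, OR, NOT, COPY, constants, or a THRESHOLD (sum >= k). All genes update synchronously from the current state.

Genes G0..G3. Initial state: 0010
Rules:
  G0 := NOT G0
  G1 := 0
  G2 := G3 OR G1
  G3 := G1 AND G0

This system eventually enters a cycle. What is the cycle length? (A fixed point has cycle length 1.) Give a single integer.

Answer: 2

Derivation:
Step 0: 0010
Step 1: G0=NOT G0=NOT 0=1 G1=0(const) G2=G3|G1=0|0=0 G3=G1&G0=0&0=0 -> 1000
Step 2: G0=NOT G0=NOT 1=0 G1=0(const) G2=G3|G1=0|0=0 G3=G1&G0=0&1=0 -> 0000
Step 3: G0=NOT G0=NOT 0=1 G1=0(const) G2=G3|G1=0|0=0 G3=G1&G0=0&0=0 -> 1000
State from step 3 equals state from step 1 -> cycle length 2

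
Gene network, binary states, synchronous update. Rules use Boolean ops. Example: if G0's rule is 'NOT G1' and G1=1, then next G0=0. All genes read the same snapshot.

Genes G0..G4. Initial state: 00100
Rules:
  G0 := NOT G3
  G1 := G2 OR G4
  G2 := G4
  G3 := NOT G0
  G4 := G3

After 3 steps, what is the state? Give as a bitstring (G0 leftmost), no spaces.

Step 1: G0=NOT G3=NOT 0=1 G1=G2|G4=1|0=1 G2=G4=0 G3=NOT G0=NOT 0=1 G4=G3=0 -> 11010
Step 2: G0=NOT G3=NOT 1=0 G1=G2|G4=0|0=0 G2=G4=0 G3=NOT G0=NOT 1=0 G4=G3=1 -> 00001
Step 3: G0=NOT G3=NOT 0=1 G1=G2|G4=0|1=1 G2=G4=1 G3=NOT G0=NOT 0=1 G4=G3=0 -> 11110

11110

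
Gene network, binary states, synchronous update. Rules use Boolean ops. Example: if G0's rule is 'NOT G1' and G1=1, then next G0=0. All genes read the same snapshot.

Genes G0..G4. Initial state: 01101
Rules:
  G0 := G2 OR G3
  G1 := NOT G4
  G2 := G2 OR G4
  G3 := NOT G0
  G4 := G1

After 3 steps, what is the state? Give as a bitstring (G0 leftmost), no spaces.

Step 1: G0=G2|G3=1|0=1 G1=NOT G4=NOT 1=0 G2=G2|G4=1|1=1 G3=NOT G0=NOT 0=1 G4=G1=1 -> 10111
Step 2: G0=G2|G3=1|1=1 G1=NOT G4=NOT 1=0 G2=G2|G4=1|1=1 G3=NOT G0=NOT 1=0 G4=G1=0 -> 10100
Step 3: G0=G2|G3=1|0=1 G1=NOT G4=NOT 0=1 G2=G2|G4=1|0=1 G3=NOT G0=NOT 1=0 G4=G1=0 -> 11100

11100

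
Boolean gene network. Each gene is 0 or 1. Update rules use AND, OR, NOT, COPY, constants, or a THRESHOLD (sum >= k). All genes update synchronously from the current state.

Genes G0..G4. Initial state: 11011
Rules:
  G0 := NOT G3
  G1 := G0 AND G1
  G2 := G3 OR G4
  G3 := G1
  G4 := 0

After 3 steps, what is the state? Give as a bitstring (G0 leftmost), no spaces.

Step 1: G0=NOT G3=NOT 1=0 G1=G0&G1=1&1=1 G2=G3|G4=1|1=1 G3=G1=1 G4=0(const) -> 01110
Step 2: G0=NOT G3=NOT 1=0 G1=G0&G1=0&1=0 G2=G3|G4=1|0=1 G3=G1=1 G4=0(const) -> 00110
Step 3: G0=NOT G3=NOT 1=0 G1=G0&G1=0&0=0 G2=G3|G4=1|0=1 G3=G1=0 G4=0(const) -> 00100

00100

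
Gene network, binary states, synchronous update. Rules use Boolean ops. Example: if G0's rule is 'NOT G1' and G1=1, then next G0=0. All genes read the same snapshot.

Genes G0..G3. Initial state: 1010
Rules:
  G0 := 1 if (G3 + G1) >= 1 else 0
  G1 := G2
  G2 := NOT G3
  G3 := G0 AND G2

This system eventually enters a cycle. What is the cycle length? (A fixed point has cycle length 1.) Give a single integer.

Step 0: 1010
Step 1: G0=(0+0>=1)=0 G1=G2=1 G2=NOT G3=NOT 0=1 G3=G0&G2=1&1=1 -> 0111
Step 2: G0=(1+1>=1)=1 G1=G2=1 G2=NOT G3=NOT 1=0 G3=G0&G2=0&1=0 -> 1100
Step 3: G0=(0+1>=1)=1 G1=G2=0 G2=NOT G3=NOT 0=1 G3=G0&G2=1&0=0 -> 1010
State from step 3 equals state from step 0 -> cycle length 3

Answer: 3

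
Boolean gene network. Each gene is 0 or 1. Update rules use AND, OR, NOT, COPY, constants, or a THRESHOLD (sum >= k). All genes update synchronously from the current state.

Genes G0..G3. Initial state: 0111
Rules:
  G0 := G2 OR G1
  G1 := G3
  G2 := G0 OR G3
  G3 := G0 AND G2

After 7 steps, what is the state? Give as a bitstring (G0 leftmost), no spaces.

Step 1: G0=G2|G1=1|1=1 G1=G3=1 G2=G0|G3=0|1=1 G3=G0&G2=0&1=0 -> 1110
Step 2: G0=G2|G1=1|1=1 G1=G3=0 G2=G0|G3=1|0=1 G3=G0&G2=1&1=1 -> 1011
Step 3: G0=G2|G1=1|0=1 G1=G3=1 G2=G0|G3=1|1=1 G3=G0&G2=1&1=1 -> 1111
Step 4: G0=G2|G1=1|1=1 G1=G3=1 G2=G0|G3=1|1=1 G3=G0&G2=1&1=1 -> 1111
Step 5: G0=G2|G1=1|1=1 G1=G3=1 G2=G0|G3=1|1=1 G3=G0&G2=1&1=1 -> 1111
Step 6: G0=G2|G1=1|1=1 G1=G3=1 G2=G0|G3=1|1=1 G3=G0&G2=1&1=1 -> 1111
Step 7: G0=G2|G1=1|1=1 G1=G3=1 G2=G0|G3=1|1=1 G3=G0&G2=1&1=1 -> 1111

1111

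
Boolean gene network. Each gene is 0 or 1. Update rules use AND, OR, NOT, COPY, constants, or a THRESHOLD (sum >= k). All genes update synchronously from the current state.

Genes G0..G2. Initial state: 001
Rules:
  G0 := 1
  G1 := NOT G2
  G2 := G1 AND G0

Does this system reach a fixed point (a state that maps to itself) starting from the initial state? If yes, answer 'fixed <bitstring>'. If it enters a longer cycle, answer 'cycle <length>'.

Step 0: 001
Step 1: G0=1(const) G1=NOT G2=NOT 1=0 G2=G1&G0=0&0=0 -> 100
Step 2: G0=1(const) G1=NOT G2=NOT 0=1 G2=G1&G0=0&1=0 -> 110
Step 3: G0=1(const) G1=NOT G2=NOT 0=1 G2=G1&G0=1&1=1 -> 111
Step 4: G0=1(const) G1=NOT G2=NOT 1=0 G2=G1&G0=1&1=1 -> 101
Step 5: G0=1(const) G1=NOT G2=NOT 1=0 G2=G1&G0=0&1=0 -> 100
Cycle of length 4 starting at step 1 -> no fixed point

Answer: cycle 4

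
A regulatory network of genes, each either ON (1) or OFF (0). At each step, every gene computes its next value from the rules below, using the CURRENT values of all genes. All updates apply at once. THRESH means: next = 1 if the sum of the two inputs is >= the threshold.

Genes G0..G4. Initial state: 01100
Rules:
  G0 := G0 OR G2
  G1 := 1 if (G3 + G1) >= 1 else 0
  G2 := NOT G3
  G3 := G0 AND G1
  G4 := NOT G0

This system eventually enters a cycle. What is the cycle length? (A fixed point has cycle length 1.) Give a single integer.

Step 0: 01100
Step 1: G0=G0|G2=0|1=1 G1=(0+1>=1)=1 G2=NOT G3=NOT 0=1 G3=G0&G1=0&1=0 G4=NOT G0=NOT 0=1 -> 11101
Step 2: G0=G0|G2=1|1=1 G1=(0+1>=1)=1 G2=NOT G3=NOT 0=1 G3=G0&G1=1&1=1 G4=NOT G0=NOT 1=0 -> 11110
Step 3: G0=G0|G2=1|1=1 G1=(1+1>=1)=1 G2=NOT G3=NOT 1=0 G3=G0&G1=1&1=1 G4=NOT G0=NOT 1=0 -> 11010
Step 4: G0=G0|G2=1|0=1 G1=(1+1>=1)=1 G2=NOT G3=NOT 1=0 G3=G0&G1=1&1=1 G4=NOT G0=NOT 1=0 -> 11010
State from step 4 equals state from step 3 -> cycle length 1

Answer: 1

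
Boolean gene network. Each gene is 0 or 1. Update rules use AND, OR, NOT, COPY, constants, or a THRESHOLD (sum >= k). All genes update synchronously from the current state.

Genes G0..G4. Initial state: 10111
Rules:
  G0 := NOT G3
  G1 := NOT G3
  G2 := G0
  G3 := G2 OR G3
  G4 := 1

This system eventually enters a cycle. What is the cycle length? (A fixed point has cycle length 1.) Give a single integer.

Answer: 1

Derivation:
Step 0: 10111
Step 1: G0=NOT G3=NOT 1=0 G1=NOT G3=NOT 1=0 G2=G0=1 G3=G2|G3=1|1=1 G4=1(const) -> 00111
Step 2: G0=NOT G3=NOT 1=0 G1=NOT G3=NOT 1=0 G2=G0=0 G3=G2|G3=1|1=1 G4=1(const) -> 00011
Step 3: G0=NOT G3=NOT 1=0 G1=NOT G3=NOT 1=0 G2=G0=0 G3=G2|G3=0|1=1 G4=1(const) -> 00011
State from step 3 equals state from step 2 -> cycle length 1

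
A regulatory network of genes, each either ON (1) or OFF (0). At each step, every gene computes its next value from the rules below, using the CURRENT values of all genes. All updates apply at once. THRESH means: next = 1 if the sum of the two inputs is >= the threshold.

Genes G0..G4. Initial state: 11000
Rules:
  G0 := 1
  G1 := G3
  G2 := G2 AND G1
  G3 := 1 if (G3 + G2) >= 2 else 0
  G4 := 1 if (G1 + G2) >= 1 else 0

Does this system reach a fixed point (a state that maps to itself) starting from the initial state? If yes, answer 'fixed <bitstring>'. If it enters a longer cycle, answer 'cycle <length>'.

Answer: fixed 10000

Derivation:
Step 0: 11000
Step 1: G0=1(const) G1=G3=0 G2=G2&G1=0&1=0 G3=(0+0>=2)=0 G4=(1+0>=1)=1 -> 10001
Step 2: G0=1(const) G1=G3=0 G2=G2&G1=0&0=0 G3=(0+0>=2)=0 G4=(0+0>=1)=0 -> 10000
Step 3: G0=1(const) G1=G3=0 G2=G2&G1=0&0=0 G3=(0+0>=2)=0 G4=(0+0>=1)=0 -> 10000
Fixed point reached at step 2: 10000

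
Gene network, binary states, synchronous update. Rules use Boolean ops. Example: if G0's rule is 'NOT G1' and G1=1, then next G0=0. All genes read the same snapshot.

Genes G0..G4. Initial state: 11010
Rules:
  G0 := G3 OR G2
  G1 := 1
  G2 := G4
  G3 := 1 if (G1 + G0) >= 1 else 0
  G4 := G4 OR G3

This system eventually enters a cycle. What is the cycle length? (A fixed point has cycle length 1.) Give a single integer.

Step 0: 11010
Step 1: G0=G3|G2=1|0=1 G1=1(const) G2=G4=0 G3=(1+1>=1)=1 G4=G4|G3=0|1=1 -> 11011
Step 2: G0=G3|G2=1|0=1 G1=1(const) G2=G4=1 G3=(1+1>=1)=1 G4=G4|G3=1|1=1 -> 11111
Step 3: G0=G3|G2=1|1=1 G1=1(const) G2=G4=1 G3=(1+1>=1)=1 G4=G4|G3=1|1=1 -> 11111
State from step 3 equals state from step 2 -> cycle length 1

Answer: 1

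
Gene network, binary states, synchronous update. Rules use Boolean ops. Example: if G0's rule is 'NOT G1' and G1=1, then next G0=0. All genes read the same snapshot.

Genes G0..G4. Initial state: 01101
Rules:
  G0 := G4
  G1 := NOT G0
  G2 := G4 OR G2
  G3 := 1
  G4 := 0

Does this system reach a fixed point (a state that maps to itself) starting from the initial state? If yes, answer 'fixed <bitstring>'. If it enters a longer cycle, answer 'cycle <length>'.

Step 0: 01101
Step 1: G0=G4=1 G1=NOT G0=NOT 0=1 G2=G4|G2=1|1=1 G3=1(const) G4=0(const) -> 11110
Step 2: G0=G4=0 G1=NOT G0=NOT 1=0 G2=G4|G2=0|1=1 G3=1(const) G4=0(const) -> 00110
Step 3: G0=G4=0 G1=NOT G0=NOT 0=1 G2=G4|G2=0|1=1 G3=1(const) G4=0(const) -> 01110
Step 4: G0=G4=0 G1=NOT G0=NOT 0=1 G2=G4|G2=0|1=1 G3=1(const) G4=0(const) -> 01110
Fixed point reached at step 3: 01110

Answer: fixed 01110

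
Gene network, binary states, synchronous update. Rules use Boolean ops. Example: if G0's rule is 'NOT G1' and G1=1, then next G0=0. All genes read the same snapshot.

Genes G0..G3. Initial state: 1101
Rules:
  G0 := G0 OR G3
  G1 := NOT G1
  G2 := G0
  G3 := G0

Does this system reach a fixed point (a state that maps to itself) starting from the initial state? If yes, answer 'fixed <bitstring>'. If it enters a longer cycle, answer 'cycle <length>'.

Answer: cycle 2

Derivation:
Step 0: 1101
Step 1: G0=G0|G3=1|1=1 G1=NOT G1=NOT 1=0 G2=G0=1 G3=G0=1 -> 1011
Step 2: G0=G0|G3=1|1=1 G1=NOT G1=NOT 0=1 G2=G0=1 G3=G0=1 -> 1111
Step 3: G0=G0|G3=1|1=1 G1=NOT G1=NOT 1=0 G2=G0=1 G3=G0=1 -> 1011
Cycle of length 2 starting at step 1 -> no fixed point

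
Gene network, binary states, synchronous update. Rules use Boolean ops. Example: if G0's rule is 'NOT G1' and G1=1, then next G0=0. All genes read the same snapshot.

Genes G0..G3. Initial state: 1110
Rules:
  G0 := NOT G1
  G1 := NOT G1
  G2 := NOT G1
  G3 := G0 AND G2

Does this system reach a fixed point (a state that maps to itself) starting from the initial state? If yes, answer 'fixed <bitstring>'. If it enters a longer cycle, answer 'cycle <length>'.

Step 0: 1110
Step 1: G0=NOT G1=NOT 1=0 G1=NOT G1=NOT 1=0 G2=NOT G1=NOT 1=0 G3=G0&G2=1&1=1 -> 0001
Step 2: G0=NOT G1=NOT 0=1 G1=NOT G1=NOT 0=1 G2=NOT G1=NOT 0=1 G3=G0&G2=0&0=0 -> 1110
Cycle of length 2 starting at step 0 -> no fixed point

Answer: cycle 2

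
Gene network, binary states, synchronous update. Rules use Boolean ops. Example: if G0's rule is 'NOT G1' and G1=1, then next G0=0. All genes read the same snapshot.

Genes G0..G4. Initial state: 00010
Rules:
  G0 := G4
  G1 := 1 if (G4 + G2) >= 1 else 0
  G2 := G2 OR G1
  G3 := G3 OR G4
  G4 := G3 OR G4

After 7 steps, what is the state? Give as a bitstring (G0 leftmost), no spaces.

Step 1: G0=G4=0 G1=(0+0>=1)=0 G2=G2|G1=0|0=0 G3=G3|G4=1|0=1 G4=G3|G4=1|0=1 -> 00011
Step 2: G0=G4=1 G1=(1+0>=1)=1 G2=G2|G1=0|0=0 G3=G3|G4=1|1=1 G4=G3|G4=1|1=1 -> 11011
Step 3: G0=G4=1 G1=(1+0>=1)=1 G2=G2|G1=0|1=1 G3=G3|G4=1|1=1 G4=G3|G4=1|1=1 -> 11111
Step 4: G0=G4=1 G1=(1+1>=1)=1 G2=G2|G1=1|1=1 G3=G3|G4=1|1=1 G4=G3|G4=1|1=1 -> 11111
Step 5: G0=G4=1 G1=(1+1>=1)=1 G2=G2|G1=1|1=1 G3=G3|G4=1|1=1 G4=G3|G4=1|1=1 -> 11111
Step 6: G0=G4=1 G1=(1+1>=1)=1 G2=G2|G1=1|1=1 G3=G3|G4=1|1=1 G4=G3|G4=1|1=1 -> 11111
Step 7: G0=G4=1 G1=(1+1>=1)=1 G2=G2|G1=1|1=1 G3=G3|G4=1|1=1 G4=G3|G4=1|1=1 -> 11111

11111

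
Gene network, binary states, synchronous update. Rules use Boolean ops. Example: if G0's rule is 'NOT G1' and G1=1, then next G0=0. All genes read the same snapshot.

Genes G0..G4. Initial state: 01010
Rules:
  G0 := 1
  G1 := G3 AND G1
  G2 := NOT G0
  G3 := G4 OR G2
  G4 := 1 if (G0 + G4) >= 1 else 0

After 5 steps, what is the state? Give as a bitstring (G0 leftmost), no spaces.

Step 1: G0=1(const) G1=G3&G1=1&1=1 G2=NOT G0=NOT 0=1 G3=G4|G2=0|0=0 G4=(0+0>=1)=0 -> 11100
Step 2: G0=1(const) G1=G3&G1=0&1=0 G2=NOT G0=NOT 1=0 G3=G4|G2=0|1=1 G4=(1+0>=1)=1 -> 10011
Step 3: G0=1(const) G1=G3&G1=1&0=0 G2=NOT G0=NOT 1=0 G3=G4|G2=1|0=1 G4=(1+1>=1)=1 -> 10011
Step 4: G0=1(const) G1=G3&G1=1&0=0 G2=NOT G0=NOT 1=0 G3=G4|G2=1|0=1 G4=(1+1>=1)=1 -> 10011
Step 5: G0=1(const) G1=G3&G1=1&0=0 G2=NOT G0=NOT 1=0 G3=G4|G2=1|0=1 G4=(1+1>=1)=1 -> 10011

10011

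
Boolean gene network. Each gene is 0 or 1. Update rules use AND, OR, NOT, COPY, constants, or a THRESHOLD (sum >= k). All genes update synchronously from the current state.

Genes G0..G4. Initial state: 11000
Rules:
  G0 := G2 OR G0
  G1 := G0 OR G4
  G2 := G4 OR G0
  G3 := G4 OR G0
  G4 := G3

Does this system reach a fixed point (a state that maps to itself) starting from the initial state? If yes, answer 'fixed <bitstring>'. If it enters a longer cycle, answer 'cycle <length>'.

Step 0: 11000
Step 1: G0=G2|G0=0|1=1 G1=G0|G4=1|0=1 G2=G4|G0=0|1=1 G3=G4|G0=0|1=1 G4=G3=0 -> 11110
Step 2: G0=G2|G0=1|1=1 G1=G0|G4=1|0=1 G2=G4|G0=0|1=1 G3=G4|G0=0|1=1 G4=G3=1 -> 11111
Step 3: G0=G2|G0=1|1=1 G1=G0|G4=1|1=1 G2=G4|G0=1|1=1 G3=G4|G0=1|1=1 G4=G3=1 -> 11111
Fixed point reached at step 2: 11111

Answer: fixed 11111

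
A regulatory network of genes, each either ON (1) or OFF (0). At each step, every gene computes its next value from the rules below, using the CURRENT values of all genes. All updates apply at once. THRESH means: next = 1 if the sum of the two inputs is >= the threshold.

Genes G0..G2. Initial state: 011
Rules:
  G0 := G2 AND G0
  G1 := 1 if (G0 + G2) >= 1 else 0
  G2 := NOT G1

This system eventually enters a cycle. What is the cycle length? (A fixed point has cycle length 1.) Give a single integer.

Answer: 4

Derivation:
Step 0: 011
Step 1: G0=G2&G0=1&0=0 G1=(0+1>=1)=1 G2=NOT G1=NOT 1=0 -> 010
Step 2: G0=G2&G0=0&0=0 G1=(0+0>=1)=0 G2=NOT G1=NOT 1=0 -> 000
Step 3: G0=G2&G0=0&0=0 G1=(0+0>=1)=0 G2=NOT G1=NOT 0=1 -> 001
Step 4: G0=G2&G0=1&0=0 G1=(0+1>=1)=1 G2=NOT G1=NOT 0=1 -> 011
State from step 4 equals state from step 0 -> cycle length 4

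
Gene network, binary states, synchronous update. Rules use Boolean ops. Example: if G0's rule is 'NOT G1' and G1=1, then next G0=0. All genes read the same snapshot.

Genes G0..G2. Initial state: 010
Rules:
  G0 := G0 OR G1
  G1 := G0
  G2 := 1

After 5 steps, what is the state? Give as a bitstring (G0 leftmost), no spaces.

Step 1: G0=G0|G1=0|1=1 G1=G0=0 G2=1(const) -> 101
Step 2: G0=G0|G1=1|0=1 G1=G0=1 G2=1(const) -> 111
Step 3: G0=G0|G1=1|1=1 G1=G0=1 G2=1(const) -> 111
Step 4: G0=G0|G1=1|1=1 G1=G0=1 G2=1(const) -> 111
Step 5: G0=G0|G1=1|1=1 G1=G0=1 G2=1(const) -> 111

111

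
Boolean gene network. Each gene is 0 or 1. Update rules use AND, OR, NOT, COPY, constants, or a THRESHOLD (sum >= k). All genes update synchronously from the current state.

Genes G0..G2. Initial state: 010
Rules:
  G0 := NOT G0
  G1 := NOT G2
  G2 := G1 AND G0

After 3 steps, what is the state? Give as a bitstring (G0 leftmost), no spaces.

Step 1: G0=NOT G0=NOT 0=1 G1=NOT G2=NOT 0=1 G2=G1&G0=1&0=0 -> 110
Step 2: G0=NOT G0=NOT 1=0 G1=NOT G2=NOT 0=1 G2=G1&G0=1&1=1 -> 011
Step 3: G0=NOT G0=NOT 0=1 G1=NOT G2=NOT 1=0 G2=G1&G0=1&0=0 -> 100

100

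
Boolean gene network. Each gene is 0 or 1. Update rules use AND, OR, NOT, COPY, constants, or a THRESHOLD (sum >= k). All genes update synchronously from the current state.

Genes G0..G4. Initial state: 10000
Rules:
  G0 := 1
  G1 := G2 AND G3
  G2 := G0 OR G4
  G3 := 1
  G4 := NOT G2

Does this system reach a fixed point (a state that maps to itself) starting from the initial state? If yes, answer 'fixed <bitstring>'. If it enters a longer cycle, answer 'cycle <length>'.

Answer: fixed 11110

Derivation:
Step 0: 10000
Step 1: G0=1(const) G1=G2&G3=0&0=0 G2=G0|G4=1|0=1 G3=1(const) G4=NOT G2=NOT 0=1 -> 10111
Step 2: G0=1(const) G1=G2&G3=1&1=1 G2=G0|G4=1|1=1 G3=1(const) G4=NOT G2=NOT 1=0 -> 11110
Step 3: G0=1(const) G1=G2&G3=1&1=1 G2=G0|G4=1|0=1 G3=1(const) G4=NOT G2=NOT 1=0 -> 11110
Fixed point reached at step 2: 11110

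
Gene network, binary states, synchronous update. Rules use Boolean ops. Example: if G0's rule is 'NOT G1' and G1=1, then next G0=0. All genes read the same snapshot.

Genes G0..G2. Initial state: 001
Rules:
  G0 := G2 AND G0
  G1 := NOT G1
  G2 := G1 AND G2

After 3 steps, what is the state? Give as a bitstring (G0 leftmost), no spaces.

Step 1: G0=G2&G0=1&0=0 G1=NOT G1=NOT 0=1 G2=G1&G2=0&1=0 -> 010
Step 2: G0=G2&G0=0&0=0 G1=NOT G1=NOT 1=0 G2=G1&G2=1&0=0 -> 000
Step 3: G0=G2&G0=0&0=0 G1=NOT G1=NOT 0=1 G2=G1&G2=0&0=0 -> 010

010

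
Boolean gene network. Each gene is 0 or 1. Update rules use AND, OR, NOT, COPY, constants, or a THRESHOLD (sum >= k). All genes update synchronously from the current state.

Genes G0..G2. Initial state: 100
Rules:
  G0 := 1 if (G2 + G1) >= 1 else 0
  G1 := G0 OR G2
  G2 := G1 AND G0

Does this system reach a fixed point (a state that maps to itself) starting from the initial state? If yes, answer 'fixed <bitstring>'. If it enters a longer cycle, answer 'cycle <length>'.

Answer: cycle 2

Derivation:
Step 0: 100
Step 1: G0=(0+0>=1)=0 G1=G0|G2=1|0=1 G2=G1&G0=0&1=0 -> 010
Step 2: G0=(0+1>=1)=1 G1=G0|G2=0|0=0 G2=G1&G0=1&0=0 -> 100
Cycle of length 2 starting at step 0 -> no fixed point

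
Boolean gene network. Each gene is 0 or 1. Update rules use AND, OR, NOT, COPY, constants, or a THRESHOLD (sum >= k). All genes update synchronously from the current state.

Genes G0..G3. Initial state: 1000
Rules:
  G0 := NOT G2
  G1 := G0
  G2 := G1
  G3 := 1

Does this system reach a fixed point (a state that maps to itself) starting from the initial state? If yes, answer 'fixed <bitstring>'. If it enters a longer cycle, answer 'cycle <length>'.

Answer: cycle 6

Derivation:
Step 0: 1000
Step 1: G0=NOT G2=NOT 0=1 G1=G0=1 G2=G1=0 G3=1(const) -> 1101
Step 2: G0=NOT G2=NOT 0=1 G1=G0=1 G2=G1=1 G3=1(const) -> 1111
Step 3: G0=NOT G2=NOT 1=0 G1=G0=1 G2=G1=1 G3=1(const) -> 0111
Step 4: G0=NOT G2=NOT 1=0 G1=G0=0 G2=G1=1 G3=1(const) -> 0011
Step 5: G0=NOT G2=NOT 1=0 G1=G0=0 G2=G1=0 G3=1(const) -> 0001
Step 6: G0=NOT G2=NOT 0=1 G1=G0=0 G2=G1=0 G3=1(const) -> 1001
Step 7: G0=NOT G2=NOT 0=1 G1=G0=1 G2=G1=0 G3=1(const) -> 1101
Cycle of length 6 starting at step 1 -> no fixed point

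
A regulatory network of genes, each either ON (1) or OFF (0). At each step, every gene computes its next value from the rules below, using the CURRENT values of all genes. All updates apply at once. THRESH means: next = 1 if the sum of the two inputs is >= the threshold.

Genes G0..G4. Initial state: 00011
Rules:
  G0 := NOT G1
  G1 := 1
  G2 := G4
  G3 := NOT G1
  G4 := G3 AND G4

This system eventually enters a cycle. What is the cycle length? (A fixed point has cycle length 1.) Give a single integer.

Step 0: 00011
Step 1: G0=NOT G1=NOT 0=1 G1=1(const) G2=G4=1 G3=NOT G1=NOT 0=1 G4=G3&G4=1&1=1 -> 11111
Step 2: G0=NOT G1=NOT 1=0 G1=1(const) G2=G4=1 G3=NOT G1=NOT 1=0 G4=G3&G4=1&1=1 -> 01101
Step 3: G0=NOT G1=NOT 1=0 G1=1(const) G2=G4=1 G3=NOT G1=NOT 1=0 G4=G3&G4=0&1=0 -> 01100
Step 4: G0=NOT G1=NOT 1=0 G1=1(const) G2=G4=0 G3=NOT G1=NOT 1=0 G4=G3&G4=0&0=0 -> 01000
Step 5: G0=NOT G1=NOT 1=0 G1=1(const) G2=G4=0 G3=NOT G1=NOT 1=0 G4=G3&G4=0&0=0 -> 01000
State from step 5 equals state from step 4 -> cycle length 1

Answer: 1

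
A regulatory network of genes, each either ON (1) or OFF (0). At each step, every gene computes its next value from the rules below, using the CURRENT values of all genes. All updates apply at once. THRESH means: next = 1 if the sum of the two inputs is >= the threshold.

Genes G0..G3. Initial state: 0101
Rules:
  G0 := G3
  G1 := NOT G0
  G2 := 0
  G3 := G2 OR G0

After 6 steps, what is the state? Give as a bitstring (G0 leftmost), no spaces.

Step 1: G0=G3=1 G1=NOT G0=NOT 0=1 G2=0(const) G3=G2|G0=0|0=0 -> 1100
Step 2: G0=G3=0 G1=NOT G0=NOT 1=0 G2=0(const) G3=G2|G0=0|1=1 -> 0001
Step 3: G0=G3=1 G1=NOT G0=NOT 0=1 G2=0(const) G3=G2|G0=0|0=0 -> 1100
Step 4: G0=G3=0 G1=NOT G0=NOT 1=0 G2=0(const) G3=G2|G0=0|1=1 -> 0001
Step 5: G0=G3=1 G1=NOT G0=NOT 0=1 G2=0(const) G3=G2|G0=0|0=0 -> 1100
Step 6: G0=G3=0 G1=NOT G0=NOT 1=0 G2=0(const) G3=G2|G0=0|1=1 -> 0001

0001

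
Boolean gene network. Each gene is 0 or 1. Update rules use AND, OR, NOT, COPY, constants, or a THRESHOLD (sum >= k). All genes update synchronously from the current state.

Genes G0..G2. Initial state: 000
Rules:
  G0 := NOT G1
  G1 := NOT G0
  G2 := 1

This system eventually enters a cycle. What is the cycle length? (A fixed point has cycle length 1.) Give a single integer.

Step 0: 000
Step 1: G0=NOT G1=NOT 0=1 G1=NOT G0=NOT 0=1 G2=1(const) -> 111
Step 2: G0=NOT G1=NOT 1=0 G1=NOT G0=NOT 1=0 G2=1(const) -> 001
Step 3: G0=NOT G1=NOT 0=1 G1=NOT G0=NOT 0=1 G2=1(const) -> 111
State from step 3 equals state from step 1 -> cycle length 2

Answer: 2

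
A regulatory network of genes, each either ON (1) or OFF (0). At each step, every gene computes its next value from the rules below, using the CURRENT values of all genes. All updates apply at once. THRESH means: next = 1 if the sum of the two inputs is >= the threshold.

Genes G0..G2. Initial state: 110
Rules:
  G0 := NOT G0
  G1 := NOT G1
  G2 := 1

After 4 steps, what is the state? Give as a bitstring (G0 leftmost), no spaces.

Step 1: G0=NOT G0=NOT 1=0 G1=NOT G1=NOT 1=0 G2=1(const) -> 001
Step 2: G0=NOT G0=NOT 0=1 G1=NOT G1=NOT 0=1 G2=1(const) -> 111
Step 3: G0=NOT G0=NOT 1=0 G1=NOT G1=NOT 1=0 G2=1(const) -> 001
Step 4: G0=NOT G0=NOT 0=1 G1=NOT G1=NOT 0=1 G2=1(const) -> 111

111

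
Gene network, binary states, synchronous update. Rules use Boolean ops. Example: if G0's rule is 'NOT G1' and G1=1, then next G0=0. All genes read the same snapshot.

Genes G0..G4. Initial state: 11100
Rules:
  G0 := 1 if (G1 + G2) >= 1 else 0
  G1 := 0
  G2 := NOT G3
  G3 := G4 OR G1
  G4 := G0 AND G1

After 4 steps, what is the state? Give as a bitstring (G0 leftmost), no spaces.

Step 1: G0=(1+1>=1)=1 G1=0(const) G2=NOT G3=NOT 0=1 G3=G4|G1=0|1=1 G4=G0&G1=1&1=1 -> 10111
Step 2: G0=(0+1>=1)=1 G1=0(const) G2=NOT G3=NOT 1=0 G3=G4|G1=1|0=1 G4=G0&G1=1&0=0 -> 10010
Step 3: G0=(0+0>=1)=0 G1=0(const) G2=NOT G3=NOT 1=0 G3=G4|G1=0|0=0 G4=G0&G1=1&0=0 -> 00000
Step 4: G0=(0+0>=1)=0 G1=0(const) G2=NOT G3=NOT 0=1 G3=G4|G1=0|0=0 G4=G0&G1=0&0=0 -> 00100

00100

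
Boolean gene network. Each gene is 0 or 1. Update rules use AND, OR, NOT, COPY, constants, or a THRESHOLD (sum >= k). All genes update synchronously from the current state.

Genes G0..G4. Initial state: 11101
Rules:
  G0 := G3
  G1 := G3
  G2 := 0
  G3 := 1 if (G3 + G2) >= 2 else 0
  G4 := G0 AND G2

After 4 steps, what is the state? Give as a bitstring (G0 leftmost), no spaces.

Step 1: G0=G3=0 G1=G3=0 G2=0(const) G3=(0+1>=2)=0 G4=G0&G2=1&1=1 -> 00001
Step 2: G0=G3=0 G1=G3=0 G2=0(const) G3=(0+0>=2)=0 G4=G0&G2=0&0=0 -> 00000
Step 3: G0=G3=0 G1=G3=0 G2=0(const) G3=(0+0>=2)=0 G4=G0&G2=0&0=0 -> 00000
Step 4: G0=G3=0 G1=G3=0 G2=0(const) G3=(0+0>=2)=0 G4=G0&G2=0&0=0 -> 00000

00000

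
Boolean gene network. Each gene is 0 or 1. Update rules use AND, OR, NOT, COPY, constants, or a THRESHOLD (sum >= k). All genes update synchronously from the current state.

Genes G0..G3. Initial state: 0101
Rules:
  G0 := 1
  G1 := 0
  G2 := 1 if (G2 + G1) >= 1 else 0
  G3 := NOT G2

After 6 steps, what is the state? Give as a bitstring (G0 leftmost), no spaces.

Step 1: G0=1(const) G1=0(const) G2=(0+1>=1)=1 G3=NOT G2=NOT 0=1 -> 1011
Step 2: G0=1(const) G1=0(const) G2=(1+0>=1)=1 G3=NOT G2=NOT 1=0 -> 1010
Step 3: G0=1(const) G1=0(const) G2=(1+0>=1)=1 G3=NOT G2=NOT 1=0 -> 1010
Step 4: G0=1(const) G1=0(const) G2=(1+0>=1)=1 G3=NOT G2=NOT 1=0 -> 1010
Step 5: G0=1(const) G1=0(const) G2=(1+0>=1)=1 G3=NOT G2=NOT 1=0 -> 1010
Step 6: G0=1(const) G1=0(const) G2=(1+0>=1)=1 G3=NOT G2=NOT 1=0 -> 1010

1010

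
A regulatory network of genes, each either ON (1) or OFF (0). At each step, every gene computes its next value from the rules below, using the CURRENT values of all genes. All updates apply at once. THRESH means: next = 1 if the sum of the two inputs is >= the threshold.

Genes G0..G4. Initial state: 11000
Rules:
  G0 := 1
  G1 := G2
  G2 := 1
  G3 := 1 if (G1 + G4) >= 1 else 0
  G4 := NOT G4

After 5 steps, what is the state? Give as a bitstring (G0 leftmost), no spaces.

Step 1: G0=1(const) G1=G2=0 G2=1(const) G3=(1+0>=1)=1 G4=NOT G4=NOT 0=1 -> 10111
Step 2: G0=1(const) G1=G2=1 G2=1(const) G3=(0+1>=1)=1 G4=NOT G4=NOT 1=0 -> 11110
Step 3: G0=1(const) G1=G2=1 G2=1(const) G3=(1+0>=1)=1 G4=NOT G4=NOT 0=1 -> 11111
Step 4: G0=1(const) G1=G2=1 G2=1(const) G3=(1+1>=1)=1 G4=NOT G4=NOT 1=0 -> 11110
Step 5: G0=1(const) G1=G2=1 G2=1(const) G3=(1+0>=1)=1 G4=NOT G4=NOT 0=1 -> 11111

11111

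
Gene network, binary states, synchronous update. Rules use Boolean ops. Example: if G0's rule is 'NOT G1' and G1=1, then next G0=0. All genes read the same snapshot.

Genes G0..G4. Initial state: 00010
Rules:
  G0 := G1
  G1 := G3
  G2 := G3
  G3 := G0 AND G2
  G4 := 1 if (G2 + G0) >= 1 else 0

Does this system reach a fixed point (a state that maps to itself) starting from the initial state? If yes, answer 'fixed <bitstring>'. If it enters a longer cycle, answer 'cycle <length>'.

Answer: fixed 00000

Derivation:
Step 0: 00010
Step 1: G0=G1=0 G1=G3=1 G2=G3=1 G3=G0&G2=0&0=0 G4=(0+0>=1)=0 -> 01100
Step 2: G0=G1=1 G1=G3=0 G2=G3=0 G3=G0&G2=0&1=0 G4=(1+0>=1)=1 -> 10001
Step 3: G0=G1=0 G1=G3=0 G2=G3=0 G3=G0&G2=1&0=0 G4=(0+1>=1)=1 -> 00001
Step 4: G0=G1=0 G1=G3=0 G2=G3=0 G3=G0&G2=0&0=0 G4=(0+0>=1)=0 -> 00000
Step 5: G0=G1=0 G1=G3=0 G2=G3=0 G3=G0&G2=0&0=0 G4=(0+0>=1)=0 -> 00000
Fixed point reached at step 4: 00000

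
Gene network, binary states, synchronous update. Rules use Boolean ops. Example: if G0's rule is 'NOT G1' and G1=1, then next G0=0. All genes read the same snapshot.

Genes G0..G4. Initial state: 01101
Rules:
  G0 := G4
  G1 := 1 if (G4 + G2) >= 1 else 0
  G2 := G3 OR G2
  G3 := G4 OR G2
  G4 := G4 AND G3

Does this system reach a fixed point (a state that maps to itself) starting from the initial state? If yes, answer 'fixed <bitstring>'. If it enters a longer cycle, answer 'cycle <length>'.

Step 0: 01101
Step 1: G0=G4=1 G1=(1+1>=1)=1 G2=G3|G2=0|1=1 G3=G4|G2=1|1=1 G4=G4&G3=1&0=0 -> 11110
Step 2: G0=G4=0 G1=(0+1>=1)=1 G2=G3|G2=1|1=1 G3=G4|G2=0|1=1 G4=G4&G3=0&1=0 -> 01110
Step 3: G0=G4=0 G1=(0+1>=1)=1 G2=G3|G2=1|1=1 G3=G4|G2=0|1=1 G4=G4&G3=0&1=0 -> 01110
Fixed point reached at step 2: 01110

Answer: fixed 01110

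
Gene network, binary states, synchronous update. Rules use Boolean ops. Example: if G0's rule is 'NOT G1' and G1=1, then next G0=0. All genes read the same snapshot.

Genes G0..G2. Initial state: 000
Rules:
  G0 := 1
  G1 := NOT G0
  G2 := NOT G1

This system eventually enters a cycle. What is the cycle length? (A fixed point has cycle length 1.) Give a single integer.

Answer: 1

Derivation:
Step 0: 000
Step 1: G0=1(const) G1=NOT G0=NOT 0=1 G2=NOT G1=NOT 0=1 -> 111
Step 2: G0=1(const) G1=NOT G0=NOT 1=0 G2=NOT G1=NOT 1=0 -> 100
Step 3: G0=1(const) G1=NOT G0=NOT 1=0 G2=NOT G1=NOT 0=1 -> 101
Step 4: G0=1(const) G1=NOT G0=NOT 1=0 G2=NOT G1=NOT 0=1 -> 101
State from step 4 equals state from step 3 -> cycle length 1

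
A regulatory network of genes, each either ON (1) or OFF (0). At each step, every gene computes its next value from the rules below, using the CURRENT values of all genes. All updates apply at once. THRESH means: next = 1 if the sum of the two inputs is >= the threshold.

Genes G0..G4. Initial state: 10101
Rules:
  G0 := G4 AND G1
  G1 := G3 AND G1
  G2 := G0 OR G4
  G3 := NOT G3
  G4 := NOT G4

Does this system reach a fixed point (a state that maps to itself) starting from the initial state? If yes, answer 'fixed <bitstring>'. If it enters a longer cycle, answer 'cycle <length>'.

Answer: cycle 2

Derivation:
Step 0: 10101
Step 1: G0=G4&G1=1&0=0 G1=G3&G1=0&0=0 G2=G0|G4=1|1=1 G3=NOT G3=NOT 0=1 G4=NOT G4=NOT 1=0 -> 00110
Step 2: G0=G4&G1=0&0=0 G1=G3&G1=1&0=0 G2=G0|G4=0|0=0 G3=NOT G3=NOT 1=0 G4=NOT G4=NOT 0=1 -> 00001
Step 3: G0=G4&G1=1&0=0 G1=G3&G1=0&0=0 G2=G0|G4=0|1=1 G3=NOT G3=NOT 0=1 G4=NOT G4=NOT 1=0 -> 00110
Cycle of length 2 starting at step 1 -> no fixed point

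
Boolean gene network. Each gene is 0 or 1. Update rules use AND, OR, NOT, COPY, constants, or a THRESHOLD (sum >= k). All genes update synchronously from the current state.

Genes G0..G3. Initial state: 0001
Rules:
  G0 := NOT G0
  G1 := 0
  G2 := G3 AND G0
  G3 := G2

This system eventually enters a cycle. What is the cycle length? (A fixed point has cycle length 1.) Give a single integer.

Answer: 2

Derivation:
Step 0: 0001
Step 1: G0=NOT G0=NOT 0=1 G1=0(const) G2=G3&G0=1&0=0 G3=G2=0 -> 1000
Step 2: G0=NOT G0=NOT 1=0 G1=0(const) G2=G3&G0=0&1=0 G3=G2=0 -> 0000
Step 3: G0=NOT G0=NOT 0=1 G1=0(const) G2=G3&G0=0&0=0 G3=G2=0 -> 1000
State from step 3 equals state from step 1 -> cycle length 2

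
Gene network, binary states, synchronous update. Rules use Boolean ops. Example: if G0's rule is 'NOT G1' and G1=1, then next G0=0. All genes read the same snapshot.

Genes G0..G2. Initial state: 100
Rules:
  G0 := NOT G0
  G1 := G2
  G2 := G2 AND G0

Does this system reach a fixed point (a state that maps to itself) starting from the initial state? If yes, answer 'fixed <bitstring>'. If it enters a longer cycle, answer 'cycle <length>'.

Step 0: 100
Step 1: G0=NOT G0=NOT 1=0 G1=G2=0 G2=G2&G0=0&1=0 -> 000
Step 2: G0=NOT G0=NOT 0=1 G1=G2=0 G2=G2&G0=0&0=0 -> 100
Cycle of length 2 starting at step 0 -> no fixed point

Answer: cycle 2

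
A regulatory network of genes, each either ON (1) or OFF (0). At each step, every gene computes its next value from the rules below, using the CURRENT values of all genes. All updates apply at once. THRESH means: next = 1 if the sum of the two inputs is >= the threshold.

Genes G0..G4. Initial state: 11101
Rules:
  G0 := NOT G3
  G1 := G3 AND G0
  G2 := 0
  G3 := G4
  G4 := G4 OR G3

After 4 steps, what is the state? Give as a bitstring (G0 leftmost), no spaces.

Step 1: G0=NOT G3=NOT 0=1 G1=G3&G0=0&1=0 G2=0(const) G3=G4=1 G4=G4|G3=1|0=1 -> 10011
Step 2: G0=NOT G3=NOT 1=0 G1=G3&G0=1&1=1 G2=0(const) G3=G4=1 G4=G4|G3=1|1=1 -> 01011
Step 3: G0=NOT G3=NOT 1=0 G1=G3&G0=1&0=0 G2=0(const) G3=G4=1 G4=G4|G3=1|1=1 -> 00011
Step 4: G0=NOT G3=NOT 1=0 G1=G3&G0=1&0=0 G2=0(const) G3=G4=1 G4=G4|G3=1|1=1 -> 00011

00011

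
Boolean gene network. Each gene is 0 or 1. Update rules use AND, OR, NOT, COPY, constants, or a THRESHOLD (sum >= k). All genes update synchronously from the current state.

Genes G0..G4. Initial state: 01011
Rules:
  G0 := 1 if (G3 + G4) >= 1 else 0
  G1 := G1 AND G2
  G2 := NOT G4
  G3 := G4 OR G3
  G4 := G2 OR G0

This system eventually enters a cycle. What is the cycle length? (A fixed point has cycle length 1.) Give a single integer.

Step 0: 01011
Step 1: G0=(1+1>=1)=1 G1=G1&G2=1&0=0 G2=NOT G4=NOT 1=0 G3=G4|G3=1|1=1 G4=G2|G0=0|0=0 -> 10010
Step 2: G0=(1+0>=1)=1 G1=G1&G2=0&0=0 G2=NOT G4=NOT 0=1 G3=G4|G3=0|1=1 G4=G2|G0=0|1=1 -> 10111
Step 3: G0=(1+1>=1)=1 G1=G1&G2=0&1=0 G2=NOT G4=NOT 1=0 G3=G4|G3=1|1=1 G4=G2|G0=1|1=1 -> 10011
Step 4: G0=(1+1>=1)=1 G1=G1&G2=0&0=0 G2=NOT G4=NOT 1=0 G3=G4|G3=1|1=1 G4=G2|G0=0|1=1 -> 10011
State from step 4 equals state from step 3 -> cycle length 1

Answer: 1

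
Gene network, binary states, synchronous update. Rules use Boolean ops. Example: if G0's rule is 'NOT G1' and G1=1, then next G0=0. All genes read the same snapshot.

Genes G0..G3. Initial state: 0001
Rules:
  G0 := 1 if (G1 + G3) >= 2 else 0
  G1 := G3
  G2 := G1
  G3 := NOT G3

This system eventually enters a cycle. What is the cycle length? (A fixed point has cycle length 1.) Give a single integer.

Step 0: 0001
Step 1: G0=(0+1>=2)=0 G1=G3=1 G2=G1=0 G3=NOT G3=NOT 1=0 -> 0100
Step 2: G0=(1+0>=2)=0 G1=G3=0 G2=G1=1 G3=NOT G3=NOT 0=1 -> 0011
Step 3: G0=(0+1>=2)=0 G1=G3=1 G2=G1=0 G3=NOT G3=NOT 1=0 -> 0100
State from step 3 equals state from step 1 -> cycle length 2

Answer: 2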